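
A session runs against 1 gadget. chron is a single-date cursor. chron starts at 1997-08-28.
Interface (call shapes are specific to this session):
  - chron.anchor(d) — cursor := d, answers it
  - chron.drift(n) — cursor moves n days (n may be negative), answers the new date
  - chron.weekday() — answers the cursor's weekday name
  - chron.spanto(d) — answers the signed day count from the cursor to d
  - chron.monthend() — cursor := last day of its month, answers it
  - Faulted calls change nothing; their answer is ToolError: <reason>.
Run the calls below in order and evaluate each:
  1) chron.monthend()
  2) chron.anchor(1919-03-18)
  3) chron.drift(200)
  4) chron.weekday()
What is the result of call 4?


Answer: Saturday

Derivation:
I run monthend, which returns 1997-08-31.
Calling anchor passing d: 1919-03-18, → 1919-03-18.
Invoking drift passing n: 200, and get 1919-10-04.
Then weekday(), giving Saturday.


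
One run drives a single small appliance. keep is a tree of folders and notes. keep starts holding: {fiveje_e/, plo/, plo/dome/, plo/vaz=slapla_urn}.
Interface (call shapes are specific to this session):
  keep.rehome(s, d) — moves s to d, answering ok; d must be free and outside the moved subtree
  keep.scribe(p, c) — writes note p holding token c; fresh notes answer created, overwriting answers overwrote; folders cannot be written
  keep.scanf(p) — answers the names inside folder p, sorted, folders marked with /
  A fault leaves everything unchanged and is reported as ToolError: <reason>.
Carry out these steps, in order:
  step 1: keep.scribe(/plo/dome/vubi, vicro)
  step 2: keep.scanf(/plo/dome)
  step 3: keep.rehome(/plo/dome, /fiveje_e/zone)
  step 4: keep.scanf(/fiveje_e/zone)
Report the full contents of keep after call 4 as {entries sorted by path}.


# keep.scribe(p→/plo/dome/vubi, c→vicro) ~> created
# keep.scanf(p→/plo/dome) ~> [vubi]
# keep.rehome(s→/plo/dome, d→/fiveje_e/zone) ~> ok
# keep.scanf(p→/fiveje_e/zone) ~> [vubi]

Answer: {fiveje_e/, fiveje_e/zone/, fiveje_e/zone/vubi=vicro, plo/, plo/vaz=slapla_urn}


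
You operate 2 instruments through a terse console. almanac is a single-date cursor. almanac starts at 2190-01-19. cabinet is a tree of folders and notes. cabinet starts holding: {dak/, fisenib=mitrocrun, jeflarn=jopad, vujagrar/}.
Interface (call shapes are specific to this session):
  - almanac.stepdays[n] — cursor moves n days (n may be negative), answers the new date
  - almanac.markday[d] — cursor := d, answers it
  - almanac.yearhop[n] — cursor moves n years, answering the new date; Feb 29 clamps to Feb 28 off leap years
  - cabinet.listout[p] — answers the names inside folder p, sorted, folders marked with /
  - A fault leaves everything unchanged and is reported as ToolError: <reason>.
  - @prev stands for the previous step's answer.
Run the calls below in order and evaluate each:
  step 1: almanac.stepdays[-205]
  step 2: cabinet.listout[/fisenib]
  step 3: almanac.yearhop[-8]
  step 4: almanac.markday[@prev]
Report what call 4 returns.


Answer: 2181-06-28

Derivation:
CALL almanac.stepdays[-205]
RET  2189-06-28
CALL cabinet.listout[/fisenib]
RET  ToolError: not a directory
CALL almanac.yearhop[-8]
RET  2181-06-28
CALL almanac.markday[@prev]
RET  2181-06-28


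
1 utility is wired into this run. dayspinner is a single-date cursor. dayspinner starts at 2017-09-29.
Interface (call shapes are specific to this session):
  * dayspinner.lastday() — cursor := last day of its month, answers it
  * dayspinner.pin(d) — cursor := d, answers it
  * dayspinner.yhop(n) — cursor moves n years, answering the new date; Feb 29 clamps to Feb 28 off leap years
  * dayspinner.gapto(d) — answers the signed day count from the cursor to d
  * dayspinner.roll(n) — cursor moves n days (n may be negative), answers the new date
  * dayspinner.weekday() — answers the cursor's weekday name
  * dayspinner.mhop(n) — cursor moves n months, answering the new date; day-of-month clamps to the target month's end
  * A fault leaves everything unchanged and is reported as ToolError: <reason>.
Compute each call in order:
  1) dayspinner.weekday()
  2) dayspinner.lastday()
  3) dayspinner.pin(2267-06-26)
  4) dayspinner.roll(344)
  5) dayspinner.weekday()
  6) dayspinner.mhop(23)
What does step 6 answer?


Step: dayspinner.weekday[]
Result: Friday
Step: dayspinner.lastday[]
Result: 2017-09-30
Step: dayspinner.pin[d=2267-06-26]
Result: 2267-06-26
Step: dayspinner.roll[n=344]
Result: 2268-06-04
Step: dayspinner.weekday[]
Result: Thursday
Step: dayspinner.mhop[n=23]
Result: 2270-05-04

Answer: 2270-05-04


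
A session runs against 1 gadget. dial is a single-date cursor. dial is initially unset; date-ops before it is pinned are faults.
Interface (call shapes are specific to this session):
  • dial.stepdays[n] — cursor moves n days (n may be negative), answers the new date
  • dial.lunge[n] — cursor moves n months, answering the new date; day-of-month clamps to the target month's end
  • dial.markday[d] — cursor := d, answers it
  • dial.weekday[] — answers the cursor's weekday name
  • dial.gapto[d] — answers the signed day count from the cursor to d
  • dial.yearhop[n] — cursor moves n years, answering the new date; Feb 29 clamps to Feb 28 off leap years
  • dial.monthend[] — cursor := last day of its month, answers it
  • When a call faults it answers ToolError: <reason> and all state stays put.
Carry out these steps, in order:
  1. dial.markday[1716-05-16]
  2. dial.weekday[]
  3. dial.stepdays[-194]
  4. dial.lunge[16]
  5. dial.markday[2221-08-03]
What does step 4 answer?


Answer: 1717-03-04

Derivation:
>> dial.markday(d=1716-05-16)
<< 1716-05-16
>> dial.weekday()
<< Saturday
>> dial.stepdays(n=-194)
<< 1715-11-04
>> dial.lunge(n=16)
<< 1717-03-04
>> dial.markday(d=2221-08-03)
<< 2221-08-03


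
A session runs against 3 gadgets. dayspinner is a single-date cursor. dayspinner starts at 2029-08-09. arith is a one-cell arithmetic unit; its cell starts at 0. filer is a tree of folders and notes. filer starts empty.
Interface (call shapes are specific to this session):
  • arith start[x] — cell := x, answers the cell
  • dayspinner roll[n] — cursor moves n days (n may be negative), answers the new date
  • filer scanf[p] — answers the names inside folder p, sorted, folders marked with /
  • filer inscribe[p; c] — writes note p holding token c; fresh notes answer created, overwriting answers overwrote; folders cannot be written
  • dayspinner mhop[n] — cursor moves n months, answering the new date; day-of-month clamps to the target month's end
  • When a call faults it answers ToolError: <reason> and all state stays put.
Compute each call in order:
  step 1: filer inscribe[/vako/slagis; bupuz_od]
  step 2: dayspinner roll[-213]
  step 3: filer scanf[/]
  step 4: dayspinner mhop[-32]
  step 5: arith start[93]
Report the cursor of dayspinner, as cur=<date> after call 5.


==> filer inscribe(/vako/slagis, bupuz_od)
<== ToolError: no parent
==> dayspinner roll(-213)
<== 2029-01-08
==> filer scanf(/)
<== []
==> dayspinner mhop(-32)
<== 2026-05-08
==> arith start(93)
<== 93

Answer: cur=2026-05-08


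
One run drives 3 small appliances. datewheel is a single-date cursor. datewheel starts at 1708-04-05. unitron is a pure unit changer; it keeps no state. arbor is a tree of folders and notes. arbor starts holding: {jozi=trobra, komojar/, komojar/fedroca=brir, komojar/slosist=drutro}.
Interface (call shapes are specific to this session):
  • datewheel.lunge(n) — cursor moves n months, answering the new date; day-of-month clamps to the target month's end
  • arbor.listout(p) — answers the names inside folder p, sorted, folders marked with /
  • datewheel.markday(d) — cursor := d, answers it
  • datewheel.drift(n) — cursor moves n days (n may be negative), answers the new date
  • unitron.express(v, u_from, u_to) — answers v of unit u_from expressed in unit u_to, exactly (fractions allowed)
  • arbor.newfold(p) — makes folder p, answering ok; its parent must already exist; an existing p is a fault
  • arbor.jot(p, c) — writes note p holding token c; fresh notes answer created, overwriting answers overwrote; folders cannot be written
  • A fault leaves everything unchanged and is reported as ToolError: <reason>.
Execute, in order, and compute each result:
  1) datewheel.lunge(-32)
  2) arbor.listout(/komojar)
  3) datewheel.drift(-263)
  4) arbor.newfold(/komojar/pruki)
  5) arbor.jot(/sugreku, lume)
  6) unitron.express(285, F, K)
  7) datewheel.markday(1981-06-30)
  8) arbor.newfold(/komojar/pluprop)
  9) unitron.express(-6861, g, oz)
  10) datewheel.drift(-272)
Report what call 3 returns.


[in] datewheel.lunge -32
= 1705-08-05
[in] arbor.listout /komojar
= [fedroca, slosist]
[in] datewheel.drift -263
= 1704-11-15
[in] arbor.newfold /komojar/pruki
= ok
[in] arbor.jot /sugreku lume
= created
[in] unitron.express 285 F K
= 74467/180
[in] datewheel.markday 1981-06-30
= 1981-06-30
[in] arbor.newfold /komojar/pluprop
= ok
[in] unitron.express -6861 g oz
= -10977600000/45359237
[in] datewheel.drift -272
= 1980-10-01

Answer: 1704-11-15


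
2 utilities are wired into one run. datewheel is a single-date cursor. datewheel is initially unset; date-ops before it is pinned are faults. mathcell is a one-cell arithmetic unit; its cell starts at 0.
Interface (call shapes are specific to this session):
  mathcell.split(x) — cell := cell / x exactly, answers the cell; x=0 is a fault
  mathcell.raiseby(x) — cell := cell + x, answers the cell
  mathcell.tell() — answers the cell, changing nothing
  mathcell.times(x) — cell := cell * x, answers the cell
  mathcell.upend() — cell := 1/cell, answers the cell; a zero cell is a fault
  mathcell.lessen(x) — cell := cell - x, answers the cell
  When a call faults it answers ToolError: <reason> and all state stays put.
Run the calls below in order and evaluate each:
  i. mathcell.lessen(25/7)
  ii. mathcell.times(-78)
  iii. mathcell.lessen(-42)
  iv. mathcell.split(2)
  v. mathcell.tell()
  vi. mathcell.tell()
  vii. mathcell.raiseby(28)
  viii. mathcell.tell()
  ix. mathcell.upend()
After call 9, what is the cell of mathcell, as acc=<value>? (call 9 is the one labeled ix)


Answer: acc=7/1318

Derivation:
I use mathcell.lessen on x→25/7, yielding -25/7.
Then mathcell.times on x→-78, — result: 1950/7.
Next I call mathcell.lessen on x→-42, and see 2244/7.
Now I run mathcell.split on x→2, → 1122/7.
Using mathcell.tell(), giving 1122/7.
Calling mathcell.tell(), and observe 1122/7.
Next I call mathcell.raiseby on x→28, → 1318/7.
I run mathcell.tell, yielding 1318/7.
Using mathcell.upend(), — result: 7/1318.


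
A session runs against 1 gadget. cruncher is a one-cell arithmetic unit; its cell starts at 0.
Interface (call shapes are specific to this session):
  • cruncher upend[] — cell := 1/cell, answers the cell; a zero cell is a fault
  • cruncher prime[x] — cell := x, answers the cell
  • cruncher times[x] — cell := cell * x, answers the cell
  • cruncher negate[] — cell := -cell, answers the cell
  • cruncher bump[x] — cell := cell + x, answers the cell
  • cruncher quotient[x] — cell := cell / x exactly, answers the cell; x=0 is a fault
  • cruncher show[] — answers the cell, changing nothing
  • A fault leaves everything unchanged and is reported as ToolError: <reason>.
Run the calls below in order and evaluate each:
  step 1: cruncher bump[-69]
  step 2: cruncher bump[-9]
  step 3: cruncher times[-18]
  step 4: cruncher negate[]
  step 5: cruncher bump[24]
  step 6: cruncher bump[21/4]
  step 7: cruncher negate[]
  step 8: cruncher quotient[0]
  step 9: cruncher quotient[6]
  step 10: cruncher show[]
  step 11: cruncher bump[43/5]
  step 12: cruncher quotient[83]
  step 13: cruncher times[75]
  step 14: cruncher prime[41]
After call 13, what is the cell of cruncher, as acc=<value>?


Answer: acc=142635/664

Derivation:
·→ cruncher bump(x=-69)
·← -69
·→ cruncher bump(x=-9)
·← -78
·→ cruncher times(x=-18)
·← 1404
·→ cruncher negate()
·← -1404
·→ cruncher bump(x=24)
·← -1380
·→ cruncher bump(x=21/4)
·← -5499/4
·→ cruncher negate()
·← 5499/4
·→ cruncher quotient(x=0)
·← ToolError: division by zero
·→ cruncher quotient(x=6)
·← 1833/8
·→ cruncher show()
·← 1833/8
·→ cruncher bump(x=43/5)
·← 9509/40
·→ cruncher quotient(x=83)
·← 9509/3320
·→ cruncher times(x=75)
·← 142635/664
·→ cruncher prime(x=41)
·← 41


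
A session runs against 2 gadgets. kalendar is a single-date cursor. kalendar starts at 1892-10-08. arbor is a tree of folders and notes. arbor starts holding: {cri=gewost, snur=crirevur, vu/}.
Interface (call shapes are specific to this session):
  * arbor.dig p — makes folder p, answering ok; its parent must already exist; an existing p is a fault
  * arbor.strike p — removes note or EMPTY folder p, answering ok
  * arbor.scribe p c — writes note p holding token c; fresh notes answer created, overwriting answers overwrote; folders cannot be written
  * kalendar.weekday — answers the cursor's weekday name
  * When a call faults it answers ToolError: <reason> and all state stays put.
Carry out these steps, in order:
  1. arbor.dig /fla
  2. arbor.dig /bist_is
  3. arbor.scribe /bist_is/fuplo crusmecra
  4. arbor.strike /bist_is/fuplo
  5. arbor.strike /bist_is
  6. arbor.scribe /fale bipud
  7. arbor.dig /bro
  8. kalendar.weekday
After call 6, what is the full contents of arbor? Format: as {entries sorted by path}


CALL dig[/fla]
RET  ok
CALL dig[/bist_is]
RET  ok
CALL scribe[/bist_is/fuplo; crusmecra]
RET  created
CALL strike[/bist_is/fuplo]
RET  ok
CALL strike[/bist_is]
RET  ok
CALL scribe[/fale; bipud]
RET  created
CALL dig[/bro]
RET  ok
CALL weekday[]
RET  Saturday

Answer: {cri=gewost, fale=bipud, fla/, snur=crirevur, vu/}


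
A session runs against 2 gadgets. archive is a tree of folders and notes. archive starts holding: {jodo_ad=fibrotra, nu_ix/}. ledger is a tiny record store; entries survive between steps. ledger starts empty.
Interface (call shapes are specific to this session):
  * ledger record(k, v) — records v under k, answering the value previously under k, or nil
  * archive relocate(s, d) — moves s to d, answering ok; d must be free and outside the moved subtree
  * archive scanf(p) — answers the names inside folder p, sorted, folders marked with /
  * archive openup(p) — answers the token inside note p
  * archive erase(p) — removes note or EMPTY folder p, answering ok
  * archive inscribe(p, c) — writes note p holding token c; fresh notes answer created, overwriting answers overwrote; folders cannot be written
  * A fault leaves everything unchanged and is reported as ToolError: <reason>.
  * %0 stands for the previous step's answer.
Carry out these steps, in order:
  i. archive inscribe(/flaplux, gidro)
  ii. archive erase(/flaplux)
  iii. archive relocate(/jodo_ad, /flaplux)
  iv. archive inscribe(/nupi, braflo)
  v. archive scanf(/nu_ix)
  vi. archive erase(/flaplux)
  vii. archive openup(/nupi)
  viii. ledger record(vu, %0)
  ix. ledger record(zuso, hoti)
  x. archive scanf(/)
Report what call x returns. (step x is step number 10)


Answer: [nu_ix/, nupi]

Derivation:
==> archive inscribe(p→/flaplux, c→gidro)
<== created
==> archive erase(p→/flaplux)
<== ok
==> archive relocate(s→/jodo_ad, d→/flaplux)
<== ok
==> archive inscribe(p→/nupi, c→braflo)
<== created
==> archive scanf(p→/nu_ix)
<== []
==> archive erase(p→/flaplux)
<== ok
==> archive openup(p→/nupi)
<== braflo
==> ledger record(k→vu, v→%0)
<== nil
==> ledger record(k→zuso, v→hoti)
<== nil
==> archive scanf(p→/)
<== [nu_ix/, nupi]


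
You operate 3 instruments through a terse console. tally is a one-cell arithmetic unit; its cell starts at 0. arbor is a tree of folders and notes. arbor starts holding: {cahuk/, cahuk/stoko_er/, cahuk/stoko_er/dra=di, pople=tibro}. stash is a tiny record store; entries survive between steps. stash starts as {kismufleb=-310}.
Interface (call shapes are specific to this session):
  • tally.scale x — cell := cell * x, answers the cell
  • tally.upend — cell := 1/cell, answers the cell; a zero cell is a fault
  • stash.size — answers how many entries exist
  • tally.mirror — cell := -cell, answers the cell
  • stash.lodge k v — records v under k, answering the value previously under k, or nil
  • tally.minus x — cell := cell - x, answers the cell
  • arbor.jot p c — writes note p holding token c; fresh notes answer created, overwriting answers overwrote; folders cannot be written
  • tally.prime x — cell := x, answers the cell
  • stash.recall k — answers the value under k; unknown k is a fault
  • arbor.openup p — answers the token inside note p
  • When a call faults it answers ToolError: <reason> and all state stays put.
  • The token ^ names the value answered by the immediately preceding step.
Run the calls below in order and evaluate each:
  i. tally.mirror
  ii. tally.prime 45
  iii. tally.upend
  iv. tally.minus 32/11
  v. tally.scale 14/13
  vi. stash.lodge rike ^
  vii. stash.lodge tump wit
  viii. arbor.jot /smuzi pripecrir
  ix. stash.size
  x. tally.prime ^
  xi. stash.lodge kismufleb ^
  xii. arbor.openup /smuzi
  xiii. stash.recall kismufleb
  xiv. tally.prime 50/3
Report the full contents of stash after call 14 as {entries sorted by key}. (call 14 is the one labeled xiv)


>>> mirror
:: 0
>>> prime x→45
:: 45
>>> upend
:: 1/45
>>> minus x→32/11
:: -1429/495
>>> scale x→14/13
:: -20006/6435
>>> lodge k→rike v→^
:: nil
>>> lodge k→tump v→wit
:: nil
>>> jot p→/smuzi c→pripecrir
:: created
>>> size
:: 3
>>> prime x→^
:: 3
>>> lodge k→kismufleb v→^
:: -310
>>> openup p→/smuzi
:: pripecrir
>>> recall k→kismufleb
:: 3
>>> prime x→50/3
:: 50/3

Answer: {kismufleb=3, rike=-20006/6435, tump=wit}


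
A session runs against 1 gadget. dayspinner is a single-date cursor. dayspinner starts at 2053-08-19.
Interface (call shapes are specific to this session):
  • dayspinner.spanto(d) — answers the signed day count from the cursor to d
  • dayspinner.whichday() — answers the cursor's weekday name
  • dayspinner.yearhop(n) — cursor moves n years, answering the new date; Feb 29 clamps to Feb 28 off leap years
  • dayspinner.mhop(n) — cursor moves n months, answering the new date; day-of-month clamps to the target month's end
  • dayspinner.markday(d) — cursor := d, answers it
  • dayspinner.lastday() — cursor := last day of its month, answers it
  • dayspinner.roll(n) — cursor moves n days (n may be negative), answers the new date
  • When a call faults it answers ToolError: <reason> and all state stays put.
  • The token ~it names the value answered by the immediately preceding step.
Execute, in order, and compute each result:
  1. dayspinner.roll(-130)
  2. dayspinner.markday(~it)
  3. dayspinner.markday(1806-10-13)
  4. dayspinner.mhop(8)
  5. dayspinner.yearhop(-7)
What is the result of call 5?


==> roll(n='-130')
<== 2053-04-11
==> markday(d='~it')
<== 2053-04-11
==> markday(d='1806-10-13')
<== 1806-10-13
==> mhop(n='8')
<== 1807-06-13
==> yearhop(n='-7')
<== 1800-06-13

Answer: 1800-06-13


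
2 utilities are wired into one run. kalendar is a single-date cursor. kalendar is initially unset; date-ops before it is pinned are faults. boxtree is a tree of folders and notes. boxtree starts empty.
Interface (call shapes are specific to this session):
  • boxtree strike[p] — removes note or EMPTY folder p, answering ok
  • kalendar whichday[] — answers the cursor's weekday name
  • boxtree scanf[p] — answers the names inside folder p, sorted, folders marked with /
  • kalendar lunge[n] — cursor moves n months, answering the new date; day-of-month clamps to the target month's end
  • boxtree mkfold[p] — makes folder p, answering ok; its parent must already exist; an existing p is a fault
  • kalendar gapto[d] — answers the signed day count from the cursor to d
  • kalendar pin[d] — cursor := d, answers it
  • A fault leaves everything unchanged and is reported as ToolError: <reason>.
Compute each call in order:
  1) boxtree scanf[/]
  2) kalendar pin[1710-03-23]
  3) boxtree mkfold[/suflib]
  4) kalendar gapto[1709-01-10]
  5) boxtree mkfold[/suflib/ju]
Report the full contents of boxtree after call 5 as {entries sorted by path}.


Invoking boxtree scanf with p→/, and observe [].
I run kalendar pin with d→1710-03-23, and observe 1710-03-23.
Invoking boxtree mkfold with p→/suflib, giving ok.
I invoke kalendar gapto with d→1709-01-10, — result: -437.
I call boxtree mkfold with p→/suflib/ju, and see ok.

Answer: {suflib/, suflib/ju/}


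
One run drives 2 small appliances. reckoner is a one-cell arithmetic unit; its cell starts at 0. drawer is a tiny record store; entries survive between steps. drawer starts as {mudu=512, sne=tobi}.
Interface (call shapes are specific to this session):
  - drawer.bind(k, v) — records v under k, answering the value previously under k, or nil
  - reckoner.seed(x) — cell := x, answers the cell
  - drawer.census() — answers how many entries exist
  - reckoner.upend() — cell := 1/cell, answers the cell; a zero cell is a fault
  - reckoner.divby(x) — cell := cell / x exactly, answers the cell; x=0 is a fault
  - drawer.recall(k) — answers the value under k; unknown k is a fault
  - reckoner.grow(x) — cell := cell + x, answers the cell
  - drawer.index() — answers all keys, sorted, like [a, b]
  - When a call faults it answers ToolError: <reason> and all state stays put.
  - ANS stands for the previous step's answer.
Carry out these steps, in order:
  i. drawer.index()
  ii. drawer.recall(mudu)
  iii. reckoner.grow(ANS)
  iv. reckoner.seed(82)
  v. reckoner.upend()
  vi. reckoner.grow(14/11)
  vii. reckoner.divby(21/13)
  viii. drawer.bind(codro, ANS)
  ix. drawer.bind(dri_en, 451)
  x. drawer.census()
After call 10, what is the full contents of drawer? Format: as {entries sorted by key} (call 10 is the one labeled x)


;; 1. drawer.index() == [mudu, sne]
;; 2. drawer.recall(k→mudu) == 512
;; 3. reckoner.grow(x→ANS) == 512
;; 4. reckoner.seed(x→82) == 82
;; 5. reckoner.upend() == 1/82
;; 6. reckoner.grow(x→14/11) == 1159/902
;; 7. reckoner.divby(x→21/13) == 15067/18942
;; 8. drawer.bind(k→codro, v→ANS) == nil
;; 9. drawer.bind(k→dri_en, v→451) == nil
;; 10. drawer.census() == 4

Answer: {codro=15067/18942, dri_en=451, mudu=512, sne=tobi}


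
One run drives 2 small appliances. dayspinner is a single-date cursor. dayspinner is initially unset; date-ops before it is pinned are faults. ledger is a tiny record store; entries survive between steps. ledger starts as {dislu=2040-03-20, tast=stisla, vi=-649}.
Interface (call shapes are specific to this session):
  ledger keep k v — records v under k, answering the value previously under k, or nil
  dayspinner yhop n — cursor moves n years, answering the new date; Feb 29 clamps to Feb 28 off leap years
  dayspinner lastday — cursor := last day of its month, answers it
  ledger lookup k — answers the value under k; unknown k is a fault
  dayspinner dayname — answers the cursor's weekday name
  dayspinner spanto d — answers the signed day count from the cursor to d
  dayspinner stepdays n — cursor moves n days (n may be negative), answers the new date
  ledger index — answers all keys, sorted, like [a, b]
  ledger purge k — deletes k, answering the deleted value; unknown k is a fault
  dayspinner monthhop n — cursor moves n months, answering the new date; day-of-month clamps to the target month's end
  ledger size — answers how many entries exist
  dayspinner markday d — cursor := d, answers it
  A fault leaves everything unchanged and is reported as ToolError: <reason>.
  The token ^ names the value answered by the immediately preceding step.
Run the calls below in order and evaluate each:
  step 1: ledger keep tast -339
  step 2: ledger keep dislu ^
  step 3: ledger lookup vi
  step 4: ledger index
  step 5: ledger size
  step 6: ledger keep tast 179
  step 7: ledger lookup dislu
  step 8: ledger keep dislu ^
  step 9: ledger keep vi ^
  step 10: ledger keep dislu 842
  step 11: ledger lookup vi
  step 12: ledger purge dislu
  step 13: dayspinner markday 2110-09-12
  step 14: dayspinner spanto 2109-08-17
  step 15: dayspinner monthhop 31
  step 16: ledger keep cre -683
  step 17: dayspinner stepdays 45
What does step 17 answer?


Next I call ledger keep using k=tast, v=-339, and observe stisla.
Calling ledger keep using k=dislu, v=^: 2040-03-20.
I run ledger lookup using k=vi: -649.
Now I run ledger index, giving [dislu, tast, vi].
Using ledger size(), and see 3.
I run ledger keep using k=tast, v=179, and see -339.
I call ledger lookup using k=dislu, yielding stisla.
Using ledger keep using k=dislu, v=^, → stisla.
Now I run ledger keep using k=vi, v=^, and get -649.
Now I run ledger keep using k=dislu, v=842, and see stisla.
I run ledger lookup using k=vi, — result: stisla.
Using ledger purge using k=dislu, → 842.
I call dayspinner markday using d=2110-09-12, and observe 2110-09-12.
Then dayspinner spanto using d=2109-08-17, and observe -391.
Invoking dayspinner monthhop using n=31, → 2113-04-12.
Using ledger keep using k=cre, v=-683, and see nil.
I invoke dayspinner stepdays using n=45: 2113-05-27.

Answer: 2113-05-27


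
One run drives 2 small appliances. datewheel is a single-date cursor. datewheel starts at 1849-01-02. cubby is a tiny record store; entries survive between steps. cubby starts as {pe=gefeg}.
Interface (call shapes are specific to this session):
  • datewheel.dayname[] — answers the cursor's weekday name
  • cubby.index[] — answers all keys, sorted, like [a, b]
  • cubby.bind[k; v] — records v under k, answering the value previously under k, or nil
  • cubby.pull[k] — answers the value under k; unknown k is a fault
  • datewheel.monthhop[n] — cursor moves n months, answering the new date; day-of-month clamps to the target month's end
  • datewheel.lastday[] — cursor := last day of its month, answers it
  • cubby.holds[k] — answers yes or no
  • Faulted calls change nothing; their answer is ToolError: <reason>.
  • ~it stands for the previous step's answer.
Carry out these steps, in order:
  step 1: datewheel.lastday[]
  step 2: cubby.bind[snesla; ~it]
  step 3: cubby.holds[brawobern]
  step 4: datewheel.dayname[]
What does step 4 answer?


Answer: Wednesday

Derivation:
Act: datewheel.lastday[]
Obs: 1849-01-31
Act: cubby.bind[k='snesla'; v='~it']
Obs: nil
Act: cubby.holds[k='brawobern']
Obs: no
Act: datewheel.dayname[]
Obs: Wednesday


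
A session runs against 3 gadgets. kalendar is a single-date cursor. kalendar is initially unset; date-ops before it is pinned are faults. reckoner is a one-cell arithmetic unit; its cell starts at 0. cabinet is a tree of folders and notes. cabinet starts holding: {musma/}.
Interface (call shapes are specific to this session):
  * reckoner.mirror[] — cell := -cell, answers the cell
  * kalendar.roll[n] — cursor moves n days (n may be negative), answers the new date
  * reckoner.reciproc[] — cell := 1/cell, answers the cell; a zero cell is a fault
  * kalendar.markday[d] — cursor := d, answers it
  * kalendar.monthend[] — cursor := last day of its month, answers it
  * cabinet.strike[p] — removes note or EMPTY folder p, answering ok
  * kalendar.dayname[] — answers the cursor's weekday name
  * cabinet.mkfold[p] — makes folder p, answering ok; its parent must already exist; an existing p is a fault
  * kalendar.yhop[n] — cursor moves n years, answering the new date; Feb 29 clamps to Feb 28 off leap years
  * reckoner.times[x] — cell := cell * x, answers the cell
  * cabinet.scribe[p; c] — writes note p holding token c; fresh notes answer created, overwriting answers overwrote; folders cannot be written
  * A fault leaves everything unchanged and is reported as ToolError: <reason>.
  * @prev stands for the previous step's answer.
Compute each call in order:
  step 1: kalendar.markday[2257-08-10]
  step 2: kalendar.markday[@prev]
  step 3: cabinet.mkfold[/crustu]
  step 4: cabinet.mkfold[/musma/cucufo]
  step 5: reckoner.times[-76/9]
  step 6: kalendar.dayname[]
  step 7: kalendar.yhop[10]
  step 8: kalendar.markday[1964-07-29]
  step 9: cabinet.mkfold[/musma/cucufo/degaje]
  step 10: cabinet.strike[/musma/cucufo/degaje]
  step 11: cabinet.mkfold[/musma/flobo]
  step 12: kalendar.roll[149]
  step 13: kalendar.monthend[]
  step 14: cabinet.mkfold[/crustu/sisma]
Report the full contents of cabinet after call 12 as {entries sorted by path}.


Answer: {crustu/, musma/, musma/cucufo/, musma/flobo/}

Derivation:
-- markday(2257-08-10) => 2257-08-10
-- markday(@prev) => 2257-08-10
-- mkfold(/crustu) => ok
-- mkfold(/musma/cucufo) => ok
-- times(-76/9) => 0
-- dayname() => Monday
-- yhop(10) => 2267-08-10
-- markday(1964-07-29) => 1964-07-29
-- mkfold(/musma/cucufo/degaje) => ok
-- strike(/musma/cucufo/degaje) => ok
-- mkfold(/musma/flobo) => ok
-- roll(149) => 1964-12-25
-- monthend() => 1964-12-31
-- mkfold(/crustu/sisma) => ok


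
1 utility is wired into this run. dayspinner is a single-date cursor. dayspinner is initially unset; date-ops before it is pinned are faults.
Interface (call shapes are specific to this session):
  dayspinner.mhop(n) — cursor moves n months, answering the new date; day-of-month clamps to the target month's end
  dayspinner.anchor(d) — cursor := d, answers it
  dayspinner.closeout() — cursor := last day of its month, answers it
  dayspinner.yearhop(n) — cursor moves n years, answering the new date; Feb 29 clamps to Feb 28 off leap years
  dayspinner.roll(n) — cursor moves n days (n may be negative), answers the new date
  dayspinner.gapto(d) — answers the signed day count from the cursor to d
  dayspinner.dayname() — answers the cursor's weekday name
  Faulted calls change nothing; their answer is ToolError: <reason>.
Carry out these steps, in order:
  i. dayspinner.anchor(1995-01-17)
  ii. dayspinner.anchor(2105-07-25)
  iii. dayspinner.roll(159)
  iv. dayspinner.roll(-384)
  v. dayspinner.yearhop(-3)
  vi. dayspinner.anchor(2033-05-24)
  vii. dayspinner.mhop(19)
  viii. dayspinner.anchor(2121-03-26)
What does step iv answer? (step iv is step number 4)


Answer: 2104-12-12

Derivation:
Do: dayspinner.anchor[d: 1995-01-17]
See: 1995-01-17
Do: dayspinner.anchor[d: 2105-07-25]
See: 2105-07-25
Do: dayspinner.roll[n: 159]
See: 2105-12-31
Do: dayspinner.roll[n: -384]
See: 2104-12-12
Do: dayspinner.yearhop[n: -3]
See: 2101-12-12
Do: dayspinner.anchor[d: 2033-05-24]
See: 2033-05-24
Do: dayspinner.mhop[n: 19]
See: 2034-12-24
Do: dayspinner.anchor[d: 2121-03-26]
See: 2121-03-26


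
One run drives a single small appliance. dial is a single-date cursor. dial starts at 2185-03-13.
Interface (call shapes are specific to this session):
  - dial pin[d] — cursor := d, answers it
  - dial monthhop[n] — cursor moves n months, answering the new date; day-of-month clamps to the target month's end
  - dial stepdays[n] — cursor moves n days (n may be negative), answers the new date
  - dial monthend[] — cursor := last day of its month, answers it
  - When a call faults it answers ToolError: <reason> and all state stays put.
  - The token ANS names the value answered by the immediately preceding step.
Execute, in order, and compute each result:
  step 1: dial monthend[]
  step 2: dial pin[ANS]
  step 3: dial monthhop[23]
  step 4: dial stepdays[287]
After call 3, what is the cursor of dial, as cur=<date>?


Answer: cur=2187-02-28

Derivation:
→ dial monthend()
← 2185-03-31
→ dial pin(d→ANS)
← 2185-03-31
→ dial monthhop(n→23)
← 2187-02-28
→ dial stepdays(n→287)
← 2187-12-12


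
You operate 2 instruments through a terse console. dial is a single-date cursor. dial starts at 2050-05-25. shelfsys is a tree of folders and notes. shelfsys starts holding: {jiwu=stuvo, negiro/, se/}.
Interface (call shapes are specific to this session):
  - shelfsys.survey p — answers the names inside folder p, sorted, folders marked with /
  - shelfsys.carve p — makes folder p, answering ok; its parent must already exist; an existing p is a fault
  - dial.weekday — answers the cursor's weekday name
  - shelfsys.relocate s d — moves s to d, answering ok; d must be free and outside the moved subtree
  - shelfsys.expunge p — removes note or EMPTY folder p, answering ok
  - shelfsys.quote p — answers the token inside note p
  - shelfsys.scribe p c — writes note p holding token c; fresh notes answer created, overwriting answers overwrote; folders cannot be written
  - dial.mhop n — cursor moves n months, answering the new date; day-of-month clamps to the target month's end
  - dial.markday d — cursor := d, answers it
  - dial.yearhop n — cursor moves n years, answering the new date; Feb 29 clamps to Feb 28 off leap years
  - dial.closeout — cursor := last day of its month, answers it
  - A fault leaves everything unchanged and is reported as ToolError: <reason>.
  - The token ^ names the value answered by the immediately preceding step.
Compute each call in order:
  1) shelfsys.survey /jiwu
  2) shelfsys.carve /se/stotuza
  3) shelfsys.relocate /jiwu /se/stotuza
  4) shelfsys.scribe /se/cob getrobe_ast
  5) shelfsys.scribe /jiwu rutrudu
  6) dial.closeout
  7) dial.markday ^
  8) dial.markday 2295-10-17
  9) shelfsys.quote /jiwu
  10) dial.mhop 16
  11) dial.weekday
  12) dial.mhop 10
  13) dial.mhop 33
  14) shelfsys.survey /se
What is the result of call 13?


Now I run shelfsys.survey on p='/jiwu', and get ToolError: not a directory.
I try shelfsys.carve on p='/se/stotuza': ok.
Then shelfsys.relocate on s='/jiwu', d='/se/stotuza', which returns ToolError: exists.
I invoke shelfsys.scribe on p='/se/cob', c='getrobe_ast', giving created.
I use shelfsys.scribe on p='/jiwu', c='rutrudu', and see overwrote.
Calling dial.closeout, and get 2050-05-31.
I use dial.markday on d='^': 2050-05-31.
Invoking dial.markday on d='2295-10-17', and see 2295-10-17.
I use shelfsys.quote on p='/jiwu', giving rutrudu.
Using dial.mhop on n='16', which returns 2297-02-17.
Then dial.weekday(), yielding Wednesday.
Next I call dial.mhop on n='10': 2297-12-17.
I invoke dial.mhop on n='33', which returns 2300-09-17.
Invoking shelfsys.survey on p='/se', giving [cob, stotuza/].

Answer: 2300-09-17


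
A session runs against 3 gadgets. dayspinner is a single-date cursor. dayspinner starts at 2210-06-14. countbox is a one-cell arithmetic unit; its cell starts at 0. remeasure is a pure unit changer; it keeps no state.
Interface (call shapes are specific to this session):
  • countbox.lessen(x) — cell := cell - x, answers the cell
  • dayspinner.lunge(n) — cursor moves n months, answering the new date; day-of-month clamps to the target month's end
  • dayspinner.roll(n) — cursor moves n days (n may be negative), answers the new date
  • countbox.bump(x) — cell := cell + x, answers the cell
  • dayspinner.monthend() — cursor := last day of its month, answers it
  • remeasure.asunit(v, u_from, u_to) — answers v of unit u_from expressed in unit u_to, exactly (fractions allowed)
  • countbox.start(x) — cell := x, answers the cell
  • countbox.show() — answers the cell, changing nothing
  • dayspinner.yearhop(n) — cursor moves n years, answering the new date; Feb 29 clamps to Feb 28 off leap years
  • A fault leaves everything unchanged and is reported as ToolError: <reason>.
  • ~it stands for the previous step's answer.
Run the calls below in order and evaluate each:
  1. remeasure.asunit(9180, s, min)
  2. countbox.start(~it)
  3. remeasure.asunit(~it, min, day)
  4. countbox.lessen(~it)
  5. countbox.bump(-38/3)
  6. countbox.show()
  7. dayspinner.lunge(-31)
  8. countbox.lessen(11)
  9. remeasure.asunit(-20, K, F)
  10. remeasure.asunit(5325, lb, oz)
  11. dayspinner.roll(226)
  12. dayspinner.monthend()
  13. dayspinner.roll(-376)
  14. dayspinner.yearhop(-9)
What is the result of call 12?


Answer: 2208-06-30

Derivation:
·→ remeasure.asunit(v→9180, u_from→s, u_to→min)
·← 153
·→ countbox.start(x→~it)
·← 153
·→ remeasure.asunit(v→~it, u_from→min, u_to→day)
·← 17/160
·→ countbox.lessen(x→~it)
·← 24463/160
·→ countbox.bump(x→-38/3)
·← 67309/480
·→ countbox.show()
·← 67309/480
·→ dayspinner.lunge(n→-31)
·← 2207-11-14
·→ countbox.lessen(x→11)
·← 62029/480
·→ remeasure.asunit(v→-20, u_from→K, u_to→F)
·← -49567/100
·→ remeasure.asunit(v→5325, u_from→lb, u_to→oz)
·← 85200
·→ dayspinner.roll(n→226)
·← 2208-06-27
·→ dayspinner.monthend()
·← 2208-06-30
·→ dayspinner.roll(n→-376)
·← 2207-06-20
·→ dayspinner.yearhop(n→-9)
·← 2198-06-20


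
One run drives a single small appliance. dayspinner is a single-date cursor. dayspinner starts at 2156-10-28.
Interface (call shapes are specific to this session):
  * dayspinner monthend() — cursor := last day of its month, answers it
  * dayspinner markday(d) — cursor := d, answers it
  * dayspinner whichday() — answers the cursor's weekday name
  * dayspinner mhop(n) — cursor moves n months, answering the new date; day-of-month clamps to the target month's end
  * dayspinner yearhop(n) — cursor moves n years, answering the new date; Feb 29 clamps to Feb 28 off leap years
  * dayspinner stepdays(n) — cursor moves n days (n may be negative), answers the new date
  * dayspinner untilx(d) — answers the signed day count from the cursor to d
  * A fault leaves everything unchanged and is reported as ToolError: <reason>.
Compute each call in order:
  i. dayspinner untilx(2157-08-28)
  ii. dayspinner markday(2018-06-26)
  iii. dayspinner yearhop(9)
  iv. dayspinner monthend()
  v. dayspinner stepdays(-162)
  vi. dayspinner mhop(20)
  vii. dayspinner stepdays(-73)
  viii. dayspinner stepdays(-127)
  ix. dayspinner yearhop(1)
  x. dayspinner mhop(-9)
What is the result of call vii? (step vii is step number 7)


==> dayspinner untilx(d: 2157-08-28)
<== 304
==> dayspinner markday(d: 2018-06-26)
<== 2018-06-26
==> dayspinner yearhop(n: 9)
<== 2027-06-26
==> dayspinner monthend()
<== 2027-06-30
==> dayspinner stepdays(n: -162)
<== 2027-01-19
==> dayspinner mhop(n: 20)
<== 2028-09-19
==> dayspinner stepdays(n: -73)
<== 2028-07-08
==> dayspinner stepdays(n: -127)
<== 2028-03-03
==> dayspinner yearhop(n: 1)
<== 2029-03-03
==> dayspinner mhop(n: -9)
<== 2028-06-03

Answer: 2028-07-08


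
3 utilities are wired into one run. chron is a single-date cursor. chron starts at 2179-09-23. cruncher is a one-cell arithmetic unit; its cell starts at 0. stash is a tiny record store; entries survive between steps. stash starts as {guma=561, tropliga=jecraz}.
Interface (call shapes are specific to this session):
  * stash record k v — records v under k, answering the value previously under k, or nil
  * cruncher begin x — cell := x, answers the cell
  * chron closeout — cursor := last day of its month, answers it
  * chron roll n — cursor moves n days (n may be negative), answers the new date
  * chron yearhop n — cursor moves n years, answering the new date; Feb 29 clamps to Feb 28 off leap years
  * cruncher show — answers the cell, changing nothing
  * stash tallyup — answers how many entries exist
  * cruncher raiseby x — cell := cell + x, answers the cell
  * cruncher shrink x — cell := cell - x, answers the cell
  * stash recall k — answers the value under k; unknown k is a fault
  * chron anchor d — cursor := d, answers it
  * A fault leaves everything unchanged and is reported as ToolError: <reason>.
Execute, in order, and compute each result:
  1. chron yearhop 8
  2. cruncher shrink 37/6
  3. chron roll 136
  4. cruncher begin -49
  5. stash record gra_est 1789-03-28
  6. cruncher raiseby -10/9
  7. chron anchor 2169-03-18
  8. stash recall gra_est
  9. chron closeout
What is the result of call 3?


Answer: 2188-02-06

Derivation:
·→ chron yearhop(n=8)
·← 2187-09-23
·→ cruncher shrink(x=37/6)
·← -37/6
·→ chron roll(n=136)
·← 2188-02-06
·→ cruncher begin(x=-49)
·← -49
·→ stash record(k=gra_est, v=1789-03-28)
·← nil
·→ cruncher raiseby(x=-10/9)
·← -451/9
·→ chron anchor(d=2169-03-18)
·← 2169-03-18
·→ stash recall(k=gra_est)
·← 1789-03-28
·→ chron closeout()
·← 2169-03-31
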